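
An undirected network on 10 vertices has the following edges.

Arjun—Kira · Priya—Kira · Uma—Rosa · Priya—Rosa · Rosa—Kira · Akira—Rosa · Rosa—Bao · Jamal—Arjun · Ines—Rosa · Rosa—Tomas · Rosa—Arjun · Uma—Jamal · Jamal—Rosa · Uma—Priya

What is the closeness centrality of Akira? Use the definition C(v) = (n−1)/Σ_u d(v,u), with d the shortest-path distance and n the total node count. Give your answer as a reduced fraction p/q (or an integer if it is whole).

Distances from Akira: Arjun:2, Bao:2, Ines:2, Jamal:2, Kira:2, Priya:2, Rosa:1, Tomas:2, Uma:2. Sum = 17.
n = 10, so closeness = 9/17.

9/17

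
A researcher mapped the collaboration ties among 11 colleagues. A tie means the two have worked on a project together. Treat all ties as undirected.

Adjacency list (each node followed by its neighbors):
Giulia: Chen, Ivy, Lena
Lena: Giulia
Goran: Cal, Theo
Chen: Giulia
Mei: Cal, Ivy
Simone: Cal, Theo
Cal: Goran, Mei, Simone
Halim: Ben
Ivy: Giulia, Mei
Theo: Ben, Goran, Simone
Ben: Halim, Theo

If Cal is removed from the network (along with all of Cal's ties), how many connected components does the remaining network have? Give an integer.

2

Without Cal, the remaining ties split the others into: {Chen, Giulia, Ivy, Lena, Mei}; {Ben, Goran, Halim, Simone, Theo}.
That's 2 separate components.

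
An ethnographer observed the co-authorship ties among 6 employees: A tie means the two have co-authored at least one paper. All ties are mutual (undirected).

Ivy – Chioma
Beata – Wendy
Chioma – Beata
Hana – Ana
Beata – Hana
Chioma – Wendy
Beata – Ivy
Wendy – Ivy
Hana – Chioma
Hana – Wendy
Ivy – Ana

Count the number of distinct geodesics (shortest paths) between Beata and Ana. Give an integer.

2

The shortest distance is 2. The length-2 paths are: Beata–Ivy–Ana; Beata–Hana–Ana.
That gives 2 distinct shortest paths.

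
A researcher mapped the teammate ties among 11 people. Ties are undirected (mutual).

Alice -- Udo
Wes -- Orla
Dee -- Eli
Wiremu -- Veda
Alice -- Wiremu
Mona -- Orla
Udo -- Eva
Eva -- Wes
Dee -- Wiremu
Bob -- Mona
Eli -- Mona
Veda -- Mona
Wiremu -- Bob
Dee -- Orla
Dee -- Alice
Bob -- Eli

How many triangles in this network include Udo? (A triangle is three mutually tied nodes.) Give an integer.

Udo's neighbors are Alice and Eva, but none of them are tied to each other, so no triangle contains Udo.

0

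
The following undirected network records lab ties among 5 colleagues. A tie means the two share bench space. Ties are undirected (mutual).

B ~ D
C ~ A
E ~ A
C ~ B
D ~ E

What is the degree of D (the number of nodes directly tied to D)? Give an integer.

2

D is directly tied to B and E. That is 2 neighbors, so the degree of D is 2.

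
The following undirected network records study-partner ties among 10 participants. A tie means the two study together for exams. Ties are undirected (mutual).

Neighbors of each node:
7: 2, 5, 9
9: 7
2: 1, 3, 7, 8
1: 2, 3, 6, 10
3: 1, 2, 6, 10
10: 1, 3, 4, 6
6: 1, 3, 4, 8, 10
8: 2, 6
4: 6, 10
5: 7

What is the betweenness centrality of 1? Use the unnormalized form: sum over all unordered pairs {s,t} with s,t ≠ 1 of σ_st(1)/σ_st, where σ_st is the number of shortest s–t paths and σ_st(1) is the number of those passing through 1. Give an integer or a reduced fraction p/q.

Pairs whose geodesics pass through 1 — 5–4: 2/5; 5–6: 1/3; 5–10: 1/2; 7–4: 2/5; 7–6: 1/3; 7–10: 1/2; 9–4: 2/5; 9–6: 1/3; 9–10: 1/2; 4–2: 2/5; 6–2: 1/3; 10–2: 1/2.
All other pairs contribute 0.
Summing the contributions gives betweenness(1) = 74/15.

74/15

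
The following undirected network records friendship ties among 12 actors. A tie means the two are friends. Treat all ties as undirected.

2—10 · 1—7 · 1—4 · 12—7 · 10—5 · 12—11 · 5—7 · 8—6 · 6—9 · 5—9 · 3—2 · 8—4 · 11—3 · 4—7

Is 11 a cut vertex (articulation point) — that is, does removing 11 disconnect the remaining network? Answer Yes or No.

No

Even without 11, every remaining node can still reach every other (the residual graph is connected), so 11 is not a cut vertex.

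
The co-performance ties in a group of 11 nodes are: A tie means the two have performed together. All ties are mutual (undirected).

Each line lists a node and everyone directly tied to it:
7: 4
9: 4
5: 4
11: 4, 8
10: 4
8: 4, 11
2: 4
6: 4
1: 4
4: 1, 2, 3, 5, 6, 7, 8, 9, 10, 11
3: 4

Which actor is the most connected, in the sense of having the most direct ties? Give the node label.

Degrees — 1:1, 2:1, 3:1, 4:10, 5:1, 6:1, 7:1, 8:2, 9:1, 10:1, 11:2.
The maximum is 10, attained only by 4.

4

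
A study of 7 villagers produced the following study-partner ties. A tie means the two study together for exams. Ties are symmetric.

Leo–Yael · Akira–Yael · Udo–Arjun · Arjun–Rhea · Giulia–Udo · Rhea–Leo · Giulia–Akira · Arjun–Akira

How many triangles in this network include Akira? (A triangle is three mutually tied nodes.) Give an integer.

0

Akira's neighbors are Arjun, Giulia, and Yael, but none of them are tied to each other, so no triangle contains Akira.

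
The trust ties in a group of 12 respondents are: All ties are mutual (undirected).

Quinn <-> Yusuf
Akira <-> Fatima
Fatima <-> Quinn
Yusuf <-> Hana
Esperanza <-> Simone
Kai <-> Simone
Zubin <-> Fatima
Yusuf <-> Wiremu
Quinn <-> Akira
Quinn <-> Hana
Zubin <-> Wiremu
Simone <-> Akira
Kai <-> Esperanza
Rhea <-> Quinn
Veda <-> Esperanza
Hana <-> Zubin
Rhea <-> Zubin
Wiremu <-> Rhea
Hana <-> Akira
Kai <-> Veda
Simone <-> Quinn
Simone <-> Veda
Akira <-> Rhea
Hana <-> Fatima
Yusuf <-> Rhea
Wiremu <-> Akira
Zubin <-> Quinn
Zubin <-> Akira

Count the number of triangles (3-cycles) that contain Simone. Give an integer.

Simone's neighbors: Akira, Esperanza, Kai, Quinn, and Veda.
Neighbor pairs that are themselves tied: Simone–Akira–Quinn; Simone–Esperanza–Kai; Simone–Esperanza–Veda; Simone–Kai–Veda. Each forms one triangle with Simone, for 4 in total.

4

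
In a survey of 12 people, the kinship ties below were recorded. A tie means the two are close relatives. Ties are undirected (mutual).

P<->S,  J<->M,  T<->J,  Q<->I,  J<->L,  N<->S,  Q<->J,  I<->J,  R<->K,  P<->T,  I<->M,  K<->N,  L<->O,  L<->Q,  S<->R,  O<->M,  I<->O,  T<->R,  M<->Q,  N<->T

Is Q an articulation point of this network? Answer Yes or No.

No

Even without Q, every remaining node can still reach every other (the residual graph is connected), so Q is not a cut vertex.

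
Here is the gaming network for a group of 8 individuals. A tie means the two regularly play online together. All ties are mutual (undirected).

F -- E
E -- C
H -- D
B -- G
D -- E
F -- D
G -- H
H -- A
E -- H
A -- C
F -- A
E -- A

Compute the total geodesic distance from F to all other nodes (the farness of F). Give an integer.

Distances from F: A:1, B:4, C:2, D:1, E:1, G:3, H:2.
Sum = 1 + 4 + 2 + 1 + 1 + 3 + 2 = 14.

14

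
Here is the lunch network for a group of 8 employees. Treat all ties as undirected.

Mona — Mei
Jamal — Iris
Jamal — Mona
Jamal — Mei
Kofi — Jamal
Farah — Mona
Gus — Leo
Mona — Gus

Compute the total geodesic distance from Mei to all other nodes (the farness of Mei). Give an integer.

Distances from Mei: Farah:2, Gus:2, Iris:2, Jamal:1, Kofi:2, Leo:3, Mona:1.
Sum = 2 + 2 + 2 + 1 + 2 + 3 + 1 = 13.

13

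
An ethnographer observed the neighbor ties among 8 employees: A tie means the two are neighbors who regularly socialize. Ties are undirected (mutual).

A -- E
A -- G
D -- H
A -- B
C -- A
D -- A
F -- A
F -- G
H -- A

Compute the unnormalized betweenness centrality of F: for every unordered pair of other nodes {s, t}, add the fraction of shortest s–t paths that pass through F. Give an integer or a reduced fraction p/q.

No shortest path between any pair of other nodes passes through F.
Summing the contributions gives betweenness(F) = 0.

0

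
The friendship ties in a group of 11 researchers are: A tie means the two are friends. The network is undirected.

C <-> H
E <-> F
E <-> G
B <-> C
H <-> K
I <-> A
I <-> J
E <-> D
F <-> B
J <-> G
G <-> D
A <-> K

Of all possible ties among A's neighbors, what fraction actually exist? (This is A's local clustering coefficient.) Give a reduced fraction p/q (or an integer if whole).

A's neighbors: I and K (k = 2).
Possible neighbor pairs: C(2,2) = 1. Edges among them: none → e = 0.
Clustering(A) = 0/1.

0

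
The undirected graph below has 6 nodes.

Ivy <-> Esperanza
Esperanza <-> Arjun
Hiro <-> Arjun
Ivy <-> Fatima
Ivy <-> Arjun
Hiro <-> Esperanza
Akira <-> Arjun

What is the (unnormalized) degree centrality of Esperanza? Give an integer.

3

Esperanza is directly tied to Arjun, Hiro, and Ivy. That is 3 neighbors, so the degree of Esperanza is 3.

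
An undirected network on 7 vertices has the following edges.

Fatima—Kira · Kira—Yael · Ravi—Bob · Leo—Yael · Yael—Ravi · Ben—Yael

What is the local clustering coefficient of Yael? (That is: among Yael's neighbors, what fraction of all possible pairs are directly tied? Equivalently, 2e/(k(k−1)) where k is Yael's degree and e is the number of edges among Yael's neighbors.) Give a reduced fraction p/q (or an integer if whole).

Yael's neighbors: Ben, Kira, Leo, and Ravi (k = 4).
Possible neighbor pairs: C(4,2) = 6. Edges among them: none → e = 0.
Clustering(Yael) = 0/6 = 0.

0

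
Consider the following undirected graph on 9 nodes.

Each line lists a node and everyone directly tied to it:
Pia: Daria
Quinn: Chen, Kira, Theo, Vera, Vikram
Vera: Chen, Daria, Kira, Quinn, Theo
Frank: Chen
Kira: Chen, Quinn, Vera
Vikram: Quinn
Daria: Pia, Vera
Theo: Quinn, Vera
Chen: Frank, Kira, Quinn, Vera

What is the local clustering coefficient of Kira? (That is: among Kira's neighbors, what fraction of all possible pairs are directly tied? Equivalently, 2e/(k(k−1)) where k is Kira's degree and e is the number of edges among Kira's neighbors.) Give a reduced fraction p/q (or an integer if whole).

1

Kira's neighbors: Chen, Quinn, and Vera (k = 3).
Possible neighbor pairs: C(3,2) = 3. Edges among them: Chen–Quinn, Chen–Vera, Quinn–Vera → e = 3.
Clustering(Kira) = 3/3 = 1.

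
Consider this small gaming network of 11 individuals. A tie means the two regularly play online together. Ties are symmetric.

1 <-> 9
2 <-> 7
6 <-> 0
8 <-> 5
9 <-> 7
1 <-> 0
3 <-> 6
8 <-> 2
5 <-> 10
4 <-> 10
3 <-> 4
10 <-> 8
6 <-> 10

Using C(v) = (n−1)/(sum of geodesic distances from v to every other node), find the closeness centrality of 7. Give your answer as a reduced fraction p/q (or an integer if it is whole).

Distances from 7: 0:3, 1:2, 2:1, 3:5, 4:4, 5:3, 6:4, 8:2, 9:1, 10:3. Sum = 28.
n = 11, so closeness = 10/28 = 5/14.

5/14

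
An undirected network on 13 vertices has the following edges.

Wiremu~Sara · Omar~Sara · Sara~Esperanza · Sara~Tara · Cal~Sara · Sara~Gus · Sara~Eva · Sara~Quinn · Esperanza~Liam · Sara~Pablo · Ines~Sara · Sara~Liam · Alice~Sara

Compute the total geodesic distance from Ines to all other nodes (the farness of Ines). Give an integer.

23

Distances from Ines: Alice:2, Cal:2, Esperanza:2, Eva:2, Gus:2, Liam:2, Omar:2, Pablo:2, Quinn:2, Sara:1, Tara:2, Wiremu:2.
Sum = 2 + 2 + 2 + 2 + 2 + 2 + 2 + 2 + 2 + 1 + 2 + 2 = 23.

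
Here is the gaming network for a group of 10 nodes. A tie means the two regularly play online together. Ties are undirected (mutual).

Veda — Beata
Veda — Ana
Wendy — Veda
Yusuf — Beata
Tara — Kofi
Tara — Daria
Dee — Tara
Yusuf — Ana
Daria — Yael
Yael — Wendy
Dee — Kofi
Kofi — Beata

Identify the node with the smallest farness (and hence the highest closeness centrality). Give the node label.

Beata

Farness (sum of distances to all others) for each node — Ana:24, Beata:17, Daria:22, Dee:23, Kofi:18, Tara:20, Veda:18, Wendy:21, Yael:22, Yusuf:23.
The smallest farness is 17, for Beata, so Beata has the highest closeness.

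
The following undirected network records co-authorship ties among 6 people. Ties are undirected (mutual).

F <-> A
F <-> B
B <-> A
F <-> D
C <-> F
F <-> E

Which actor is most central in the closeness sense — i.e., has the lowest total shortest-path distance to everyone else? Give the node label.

Farness (sum of distances to all others) for each node — A:8, B:8, C:9, D:9, E:9, F:5.
The smallest farness is 5, for F, so F has the highest closeness.

F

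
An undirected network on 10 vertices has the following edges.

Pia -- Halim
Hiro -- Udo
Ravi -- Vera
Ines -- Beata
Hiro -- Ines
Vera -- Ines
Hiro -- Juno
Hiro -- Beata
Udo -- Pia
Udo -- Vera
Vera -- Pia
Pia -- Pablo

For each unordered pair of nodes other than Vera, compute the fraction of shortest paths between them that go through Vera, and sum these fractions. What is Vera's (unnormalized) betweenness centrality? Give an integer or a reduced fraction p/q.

13

Pairs whose geodesics pass through Vera — Beata–Ravi: 1; Beata–Pablo: 1/2; Beata–Pia: 1/2; Beata–Halim: 1/2; Ravi–Pablo: 1; Ravi–Hiro: 2/2; Ravi–Pia: 1; Ravi–Udo: 1; Ravi–Halim: 1; Ravi–Ines: 1; Ravi–Juno: 2/2; Pablo–Ines: 1; Pia–Ines: 1; Udo–Ines: 1/2 … (+1 more pairs).
All other pairs contribute 0.
Summing the contributions gives betweenness(Vera) = 13.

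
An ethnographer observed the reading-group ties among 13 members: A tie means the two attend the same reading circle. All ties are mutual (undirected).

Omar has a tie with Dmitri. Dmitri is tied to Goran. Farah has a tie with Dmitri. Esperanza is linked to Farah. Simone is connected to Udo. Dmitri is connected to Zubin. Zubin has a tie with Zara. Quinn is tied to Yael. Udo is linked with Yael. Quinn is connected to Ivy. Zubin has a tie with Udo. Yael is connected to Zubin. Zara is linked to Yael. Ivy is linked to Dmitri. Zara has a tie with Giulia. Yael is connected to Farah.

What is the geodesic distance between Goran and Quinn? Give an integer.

3

One shortest route is Goran – Dmitri – Ivy – Quinn, which uses 3 edges, and at distance 2 from Goran we only reach {Farah, Ivy, Omar, Zubin}, which does not include Quinn. So d(Goran,Quinn) = 3.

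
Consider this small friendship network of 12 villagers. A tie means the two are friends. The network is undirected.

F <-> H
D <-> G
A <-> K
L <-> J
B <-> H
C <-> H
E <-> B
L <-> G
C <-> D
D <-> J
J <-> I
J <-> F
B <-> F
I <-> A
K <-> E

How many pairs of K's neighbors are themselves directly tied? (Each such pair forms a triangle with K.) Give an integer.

K's neighbors are A and E, but none of them are tied to each other, so no triangle contains K.

0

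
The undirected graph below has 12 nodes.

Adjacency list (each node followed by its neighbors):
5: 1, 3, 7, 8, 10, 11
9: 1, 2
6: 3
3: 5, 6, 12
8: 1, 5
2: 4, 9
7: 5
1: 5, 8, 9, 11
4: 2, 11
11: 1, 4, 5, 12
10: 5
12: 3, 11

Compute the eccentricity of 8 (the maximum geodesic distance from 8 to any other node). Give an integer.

3

Distances from 8: 1:1, 2:3, 3:2, 4:3, 5:1, 6:3, 7:2, 9:2, 10:2, 11:2, 12:3.
The largest is 3 (to 6, 12, 4, and 2), so the eccentricity of 8 is 3.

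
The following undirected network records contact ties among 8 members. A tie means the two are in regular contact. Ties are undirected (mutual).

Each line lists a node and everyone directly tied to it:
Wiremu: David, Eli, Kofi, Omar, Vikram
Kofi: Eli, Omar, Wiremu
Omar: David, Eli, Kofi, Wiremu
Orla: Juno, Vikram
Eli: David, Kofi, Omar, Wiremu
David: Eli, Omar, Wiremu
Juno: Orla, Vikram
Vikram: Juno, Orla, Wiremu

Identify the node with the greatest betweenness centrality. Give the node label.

Wiremu

Unnormalized betweenness of each node: David:0, Eli:1/3, Juno:0, Kofi:0, Omar:1/3, Orla:0, Vikram:10, Wiremu:37/3.
Wiremu has the largest value, 37/3, making it the main broker — the node through which the most shortest paths run.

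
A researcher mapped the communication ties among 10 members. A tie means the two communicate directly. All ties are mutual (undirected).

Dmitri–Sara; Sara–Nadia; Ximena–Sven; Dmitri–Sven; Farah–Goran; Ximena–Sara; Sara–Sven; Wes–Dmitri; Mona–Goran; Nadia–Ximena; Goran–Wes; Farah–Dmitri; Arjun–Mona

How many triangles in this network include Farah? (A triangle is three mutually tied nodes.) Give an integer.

0

Farah's neighbors are Dmitri and Goran, but none of them are tied to each other, so no triangle contains Farah.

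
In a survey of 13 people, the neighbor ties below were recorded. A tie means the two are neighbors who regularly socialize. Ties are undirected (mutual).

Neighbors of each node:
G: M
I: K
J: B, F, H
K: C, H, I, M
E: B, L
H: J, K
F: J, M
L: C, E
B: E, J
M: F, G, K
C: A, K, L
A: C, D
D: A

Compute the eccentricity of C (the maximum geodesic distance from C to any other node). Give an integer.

3

Distances from C: A:1, B:3, D:2, E:2, F:3, G:3, H:2, I:2, J:3, K:1, L:1, M:2.
The largest is 3 (to J, G, F, and B), so the eccentricity of C is 3.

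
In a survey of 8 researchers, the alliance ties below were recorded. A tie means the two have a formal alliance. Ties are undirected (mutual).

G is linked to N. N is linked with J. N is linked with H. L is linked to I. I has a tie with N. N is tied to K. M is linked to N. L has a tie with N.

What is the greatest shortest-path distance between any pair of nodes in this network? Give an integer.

Eccentricity of each node (its greatest distance to any other): G:2, H:2, I:2, J:2, K:2, L:2, M:2, N:1.
The maximum eccentricity is 2, realized for instance by the pair J–M via J – N – M. So the diameter is 2.

2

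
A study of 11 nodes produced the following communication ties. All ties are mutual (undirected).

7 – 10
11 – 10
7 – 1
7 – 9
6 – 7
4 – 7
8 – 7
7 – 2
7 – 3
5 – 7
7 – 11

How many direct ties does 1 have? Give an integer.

1 is directly tied to 7. That is 1 neighbor, so the degree of 1 is 1.

1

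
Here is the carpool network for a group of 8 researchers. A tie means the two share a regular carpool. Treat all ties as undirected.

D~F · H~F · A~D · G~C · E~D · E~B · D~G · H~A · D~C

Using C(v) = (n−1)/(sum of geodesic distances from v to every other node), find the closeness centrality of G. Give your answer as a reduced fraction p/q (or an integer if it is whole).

1/2

Distances from G: A:2, B:3, C:1, D:1, E:2, F:2, H:3. Sum = 14.
n = 8, so closeness = 7/14 = 1/2.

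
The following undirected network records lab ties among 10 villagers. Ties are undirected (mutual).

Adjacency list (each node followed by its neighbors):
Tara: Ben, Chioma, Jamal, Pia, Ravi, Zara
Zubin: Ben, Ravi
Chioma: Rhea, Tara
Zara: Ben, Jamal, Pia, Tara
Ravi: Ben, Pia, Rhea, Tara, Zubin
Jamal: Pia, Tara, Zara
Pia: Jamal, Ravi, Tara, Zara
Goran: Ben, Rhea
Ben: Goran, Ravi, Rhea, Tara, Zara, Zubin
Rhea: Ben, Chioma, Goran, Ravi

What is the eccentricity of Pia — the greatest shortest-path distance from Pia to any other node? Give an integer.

3

Distances from Pia: Ben:2, Chioma:2, Goran:3, Jamal:1, Ravi:1, Rhea:2, Tara:1, Zara:1, Zubin:2.
The largest is 3 (to Goran), so the eccentricity of Pia is 3.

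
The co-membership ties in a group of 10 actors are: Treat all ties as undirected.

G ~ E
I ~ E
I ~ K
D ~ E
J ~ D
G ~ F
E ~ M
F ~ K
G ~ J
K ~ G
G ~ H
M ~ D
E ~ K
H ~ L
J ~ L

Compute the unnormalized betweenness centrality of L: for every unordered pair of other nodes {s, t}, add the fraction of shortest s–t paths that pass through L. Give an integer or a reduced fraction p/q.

Pairs whose geodesics pass through L — D–H: 1/3; J–H: 1/2.
All other pairs contribute 0.
Summing the contributions gives betweenness(L) = 5/6.

5/6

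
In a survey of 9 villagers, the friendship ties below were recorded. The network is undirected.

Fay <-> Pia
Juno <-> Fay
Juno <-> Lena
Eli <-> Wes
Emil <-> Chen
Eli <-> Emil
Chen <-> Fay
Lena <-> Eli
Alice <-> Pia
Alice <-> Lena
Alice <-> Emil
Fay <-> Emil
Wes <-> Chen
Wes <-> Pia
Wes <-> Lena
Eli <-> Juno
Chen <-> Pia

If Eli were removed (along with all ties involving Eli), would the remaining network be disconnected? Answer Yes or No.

No

Even without Eli, every remaining node can still reach every other (the residual graph is connected), so Eli is not a cut vertex.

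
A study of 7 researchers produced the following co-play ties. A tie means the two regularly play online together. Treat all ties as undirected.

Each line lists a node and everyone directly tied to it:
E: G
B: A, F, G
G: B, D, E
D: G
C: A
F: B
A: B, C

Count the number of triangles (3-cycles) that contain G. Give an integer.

G's neighbors are B, D, and E, but none of them are tied to each other, so no triangle contains G.

0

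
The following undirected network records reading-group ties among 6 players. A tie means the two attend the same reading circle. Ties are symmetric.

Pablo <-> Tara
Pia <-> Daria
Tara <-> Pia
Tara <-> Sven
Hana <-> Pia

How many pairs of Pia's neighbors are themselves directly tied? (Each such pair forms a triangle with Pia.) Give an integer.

0

Pia's neighbors are Daria, Hana, and Tara, but none of them are tied to each other, so no triangle contains Pia.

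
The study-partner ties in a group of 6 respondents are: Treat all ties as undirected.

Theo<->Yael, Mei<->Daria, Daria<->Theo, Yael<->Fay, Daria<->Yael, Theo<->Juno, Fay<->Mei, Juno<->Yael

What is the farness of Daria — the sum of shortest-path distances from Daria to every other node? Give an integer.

7

Distances from Daria: Fay:2, Juno:2, Mei:1, Theo:1, Yael:1.
Sum = 2 + 2 + 1 + 1 + 1 = 7.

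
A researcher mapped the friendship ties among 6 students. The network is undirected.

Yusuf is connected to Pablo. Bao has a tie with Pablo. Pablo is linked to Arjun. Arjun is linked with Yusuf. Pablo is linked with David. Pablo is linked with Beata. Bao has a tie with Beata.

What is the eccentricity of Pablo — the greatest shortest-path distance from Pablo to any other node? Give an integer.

Distances from Pablo: Arjun:1, Bao:1, Beata:1, David:1, Yusuf:1.
The largest is 1 (to Beata, Bao, David, Arjun, and Yusuf), so the eccentricity of Pablo is 1.

1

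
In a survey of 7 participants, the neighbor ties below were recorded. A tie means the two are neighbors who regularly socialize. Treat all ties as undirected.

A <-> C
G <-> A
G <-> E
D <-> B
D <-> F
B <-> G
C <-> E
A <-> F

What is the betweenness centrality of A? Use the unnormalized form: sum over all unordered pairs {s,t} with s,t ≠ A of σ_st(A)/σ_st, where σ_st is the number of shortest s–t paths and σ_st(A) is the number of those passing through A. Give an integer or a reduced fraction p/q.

Pairs whose geodesics pass through A — F–C: 1; F–E: 2/2; F–G: 1; C–G: 1/2; C–B: 1/2; C–D: 1.
All other pairs contribute 0.
Summing the contributions gives betweenness(A) = 5.

5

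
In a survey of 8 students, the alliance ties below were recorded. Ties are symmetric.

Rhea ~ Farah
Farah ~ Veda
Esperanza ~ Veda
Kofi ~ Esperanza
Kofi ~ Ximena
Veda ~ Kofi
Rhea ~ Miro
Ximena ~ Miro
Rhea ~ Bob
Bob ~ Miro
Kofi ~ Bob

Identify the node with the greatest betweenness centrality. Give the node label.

Unnormalized betweenness of each node: Bob:17/6, Esperanza:0, Farah:11/6, Kofi:43/6, Miro:2, Rhea:17/6, Veda:3, Ximena:4/3.
Kofi has the largest value, 43/6, making it the main broker — the node through which the most shortest paths run.

Kofi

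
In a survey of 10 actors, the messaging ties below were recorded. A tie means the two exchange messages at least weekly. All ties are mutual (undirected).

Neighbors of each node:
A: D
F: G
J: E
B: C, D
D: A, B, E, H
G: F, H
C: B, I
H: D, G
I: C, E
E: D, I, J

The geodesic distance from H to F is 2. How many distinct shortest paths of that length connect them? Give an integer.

The shortest distance is 2, and the only length-2 path is H–G–F. So there is exactly 1 shortest path.

1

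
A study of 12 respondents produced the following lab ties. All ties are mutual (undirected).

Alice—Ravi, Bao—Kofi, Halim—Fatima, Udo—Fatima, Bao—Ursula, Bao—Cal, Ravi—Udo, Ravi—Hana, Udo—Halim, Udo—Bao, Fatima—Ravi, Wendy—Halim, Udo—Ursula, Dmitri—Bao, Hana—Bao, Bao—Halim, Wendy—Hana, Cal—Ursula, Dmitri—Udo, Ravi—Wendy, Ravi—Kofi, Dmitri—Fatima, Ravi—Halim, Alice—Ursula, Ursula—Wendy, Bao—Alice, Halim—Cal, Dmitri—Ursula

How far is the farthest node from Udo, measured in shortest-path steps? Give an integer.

Distances from Udo: Alice:2, Bao:1, Cal:2, Dmitri:1, Fatima:1, Halim:1, Hana:2, Kofi:2, Ravi:1, Ursula:1, Wendy:2.
The largest is 2 (to Hana, Kofi, Cal, Alice, and Wendy), so the eccentricity of Udo is 2.

2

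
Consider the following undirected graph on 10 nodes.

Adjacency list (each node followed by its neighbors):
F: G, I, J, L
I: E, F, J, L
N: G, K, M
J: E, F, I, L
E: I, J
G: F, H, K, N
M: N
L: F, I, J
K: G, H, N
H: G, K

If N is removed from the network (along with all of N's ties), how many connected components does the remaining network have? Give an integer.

2

Without N, the remaining ties split the others into: {E, F, G, H, I, J, K, L}; {M}.
That's 2 separate components.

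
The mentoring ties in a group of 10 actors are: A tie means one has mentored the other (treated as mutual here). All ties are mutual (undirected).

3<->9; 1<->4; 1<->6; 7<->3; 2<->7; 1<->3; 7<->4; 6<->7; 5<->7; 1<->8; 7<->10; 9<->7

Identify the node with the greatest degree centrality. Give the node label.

Degrees — 1:4, 2:1, 3:3, 4:2, 5:1, 6:2, 7:7, 8:1, 9:2, 10:1.
The maximum is 7, attained only by 7.

7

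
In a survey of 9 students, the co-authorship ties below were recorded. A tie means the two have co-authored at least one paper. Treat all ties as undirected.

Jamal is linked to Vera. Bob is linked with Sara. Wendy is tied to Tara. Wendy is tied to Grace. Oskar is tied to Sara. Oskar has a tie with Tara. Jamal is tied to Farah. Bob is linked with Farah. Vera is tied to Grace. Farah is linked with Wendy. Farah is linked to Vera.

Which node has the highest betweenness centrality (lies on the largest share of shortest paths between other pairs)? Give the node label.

Unnormalized betweenness of each node: Bob:11/2, Farah:37/3, Grace:4/3, Jamal:0, Oskar:7/3, Sara:17/6, Tara:9/2, Vera:7/3, Wendy:53/6.
Farah has the largest value, 37/3, making it the main broker — the node through which the most shortest paths run.

Farah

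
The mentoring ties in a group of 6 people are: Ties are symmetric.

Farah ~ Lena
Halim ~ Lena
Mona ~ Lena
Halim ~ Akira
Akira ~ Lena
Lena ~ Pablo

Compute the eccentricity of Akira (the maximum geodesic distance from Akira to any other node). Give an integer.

2

Distances from Akira: Farah:2, Halim:1, Lena:1, Mona:2, Pablo:2.
The largest is 2 (to Farah, Pablo, and Mona), so the eccentricity of Akira is 2.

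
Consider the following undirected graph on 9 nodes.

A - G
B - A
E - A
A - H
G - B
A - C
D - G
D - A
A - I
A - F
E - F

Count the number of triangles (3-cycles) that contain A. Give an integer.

3

A's neighbors: B, C, D, E, F, G, H, and I.
Neighbor pairs that are themselves tied: A–B–G; A–D–G; A–E–F. Each forms one triangle with A, for 3 in total.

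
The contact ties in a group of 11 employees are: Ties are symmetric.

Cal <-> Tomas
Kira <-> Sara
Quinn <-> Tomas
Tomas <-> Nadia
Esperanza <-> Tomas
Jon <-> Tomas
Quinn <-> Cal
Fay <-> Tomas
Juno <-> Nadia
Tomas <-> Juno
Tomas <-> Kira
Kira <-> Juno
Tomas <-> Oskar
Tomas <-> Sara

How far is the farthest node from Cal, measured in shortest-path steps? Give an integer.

Distances from Cal: Esperanza:2, Fay:2, Jon:2, Juno:2, Kira:2, Nadia:2, Oskar:2, Quinn:1, Sara:2, Tomas:1.
The largest is 2 (to Kira, Juno, Nadia, Jon, Fay, Oskar, Esperanza, and Sara), so the eccentricity of Cal is 2.

2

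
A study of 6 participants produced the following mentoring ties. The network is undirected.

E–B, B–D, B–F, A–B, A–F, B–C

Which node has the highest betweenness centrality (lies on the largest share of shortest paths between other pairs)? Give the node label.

B

Unnormalized betweenness of each node: A:0, B:9, C:0, D:0, E:0, F:0.
B has the largest value, 9, making it the main broker — the node through which the most shortest paths run.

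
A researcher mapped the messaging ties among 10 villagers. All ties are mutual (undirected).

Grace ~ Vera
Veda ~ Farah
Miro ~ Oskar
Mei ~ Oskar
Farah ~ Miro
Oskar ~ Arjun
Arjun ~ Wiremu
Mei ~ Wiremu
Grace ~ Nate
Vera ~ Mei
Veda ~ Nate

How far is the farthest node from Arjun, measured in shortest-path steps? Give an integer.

Distances from Arjun: Farah:3, Grace:4, Mei:2, Miro:2, Nate:5, Oskar:1, Veda:4, Vera:3, Wiremu:1.
The largest is 5 (to Nate), so the eccentricity of Arjun is 5.

5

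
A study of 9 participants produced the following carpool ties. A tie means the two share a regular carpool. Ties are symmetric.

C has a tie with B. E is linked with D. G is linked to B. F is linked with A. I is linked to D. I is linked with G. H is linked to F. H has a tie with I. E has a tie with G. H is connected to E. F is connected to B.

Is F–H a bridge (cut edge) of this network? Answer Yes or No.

No

Even without that edge, F still reaches H via F – B – G – I – H, so the network stays connected. Not a bridge.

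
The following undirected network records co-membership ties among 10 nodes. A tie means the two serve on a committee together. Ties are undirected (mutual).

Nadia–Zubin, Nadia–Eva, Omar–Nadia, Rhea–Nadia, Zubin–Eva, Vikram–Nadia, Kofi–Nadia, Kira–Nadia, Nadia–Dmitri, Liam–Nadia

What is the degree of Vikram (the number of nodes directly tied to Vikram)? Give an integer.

Vikram is directly tied to Nadia. That is 1 neighbor, so the degree of Vikram is 1.

1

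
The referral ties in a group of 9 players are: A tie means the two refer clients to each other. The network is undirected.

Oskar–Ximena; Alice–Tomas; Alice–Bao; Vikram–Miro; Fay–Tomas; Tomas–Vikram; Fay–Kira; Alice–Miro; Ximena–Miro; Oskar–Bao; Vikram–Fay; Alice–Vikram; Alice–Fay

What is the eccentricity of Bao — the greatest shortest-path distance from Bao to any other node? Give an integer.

3

Distances from Bao: Alice:1, Fay:2, Kira:3, Miro:2, Oskar:1, Tomas:2, Vikram:2, Ximena:2.
The largest is 3 (to Kira), so the eccentricity of Bao is 3.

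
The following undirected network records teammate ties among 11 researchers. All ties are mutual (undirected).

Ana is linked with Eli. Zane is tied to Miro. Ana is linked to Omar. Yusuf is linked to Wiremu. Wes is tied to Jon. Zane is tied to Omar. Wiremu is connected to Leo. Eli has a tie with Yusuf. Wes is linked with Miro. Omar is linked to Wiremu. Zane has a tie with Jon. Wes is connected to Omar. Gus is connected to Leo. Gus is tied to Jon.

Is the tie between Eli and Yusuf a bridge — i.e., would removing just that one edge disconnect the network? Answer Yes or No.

Even without that edge, Eli still reaches Yusuf via Eli – Ana – Omar – Wiremu – Yusuf, so the network stays connected. Not a bridge.

No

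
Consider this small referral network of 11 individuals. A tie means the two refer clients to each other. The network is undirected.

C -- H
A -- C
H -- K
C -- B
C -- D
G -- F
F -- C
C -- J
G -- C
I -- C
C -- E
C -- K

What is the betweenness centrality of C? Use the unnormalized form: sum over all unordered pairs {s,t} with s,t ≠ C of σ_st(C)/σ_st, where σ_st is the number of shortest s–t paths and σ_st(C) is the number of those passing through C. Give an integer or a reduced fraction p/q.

43

Pairs whose geodesics pass through C — A–I: 1; A–E: 1; A–F: 1; A–B: 1; A–D: 1; A–H: 1; A–J: 1; A–G: 1; A–K: 1; I–E: 1; I–F: 1; I–B: 1; I–D: 1; I–H: 1 … (+29 more pairs).
All other pairs contribute 0.
Summing the contributions gives betweenness(C) = 43.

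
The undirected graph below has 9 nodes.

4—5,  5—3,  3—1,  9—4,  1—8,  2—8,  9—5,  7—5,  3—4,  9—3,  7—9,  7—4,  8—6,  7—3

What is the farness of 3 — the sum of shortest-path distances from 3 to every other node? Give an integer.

13

Distances from 3: 1:1, 2:3, 4:1, 5:1, 6:3, 7:1, 8:2, 9:1.
Sum = 1 + 3 + 1 + 1 + 3 + 1 + 2 + 1 = 13.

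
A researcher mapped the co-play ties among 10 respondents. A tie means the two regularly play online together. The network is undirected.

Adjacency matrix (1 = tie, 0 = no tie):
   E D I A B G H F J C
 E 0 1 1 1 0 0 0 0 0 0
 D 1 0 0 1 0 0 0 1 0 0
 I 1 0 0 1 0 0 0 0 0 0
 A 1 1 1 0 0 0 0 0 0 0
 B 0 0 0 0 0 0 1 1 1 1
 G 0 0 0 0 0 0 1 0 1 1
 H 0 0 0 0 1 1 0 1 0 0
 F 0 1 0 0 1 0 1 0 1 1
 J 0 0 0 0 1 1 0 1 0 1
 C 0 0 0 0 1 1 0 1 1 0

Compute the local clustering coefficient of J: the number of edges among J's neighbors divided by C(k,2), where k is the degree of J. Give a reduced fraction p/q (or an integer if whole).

2/3

J's neighbors: B, C, F, and G (k = 4).
Possible neighbor pairs: C(4,2) = 6. Edges among them: B–C, B–F, C–F, C–G → e = 4.
Clustering(J) = 4/6 = 2/3.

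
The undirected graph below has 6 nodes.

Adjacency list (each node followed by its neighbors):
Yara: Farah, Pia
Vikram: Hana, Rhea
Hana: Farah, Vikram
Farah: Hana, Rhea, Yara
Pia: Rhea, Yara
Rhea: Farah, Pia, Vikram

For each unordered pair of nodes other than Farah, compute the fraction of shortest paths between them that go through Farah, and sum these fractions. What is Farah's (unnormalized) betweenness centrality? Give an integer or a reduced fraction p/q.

10/3

Pairs whose geodesics pass through Farah — Yara–Hana: 1; Yara–Vikram: 2/3; Yara–Rhea: 1/2; Hana–Rhea: 1/2; Hana–Pia: 2/3.
All other pairs contribute 0.
Summing the contributions gives betweenness(Farah) = 10/3.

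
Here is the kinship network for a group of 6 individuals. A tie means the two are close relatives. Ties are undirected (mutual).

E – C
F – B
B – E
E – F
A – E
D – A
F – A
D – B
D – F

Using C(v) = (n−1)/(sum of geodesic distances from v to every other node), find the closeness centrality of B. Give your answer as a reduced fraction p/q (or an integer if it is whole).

5/7

Distances from B: A:2, C:2, D:1, E:1, F:1. Sum = 7.
n = 6, so closeness = 5/7.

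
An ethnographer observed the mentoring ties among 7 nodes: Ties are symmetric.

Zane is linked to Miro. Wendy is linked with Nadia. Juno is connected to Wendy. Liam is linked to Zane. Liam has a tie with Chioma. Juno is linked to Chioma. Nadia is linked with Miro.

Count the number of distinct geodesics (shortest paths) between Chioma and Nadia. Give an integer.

1

The shortest distance is 3, and the only length-3 path is Chioma–Juno–Wendy–Nadia. So there is exactly 1 shortest path.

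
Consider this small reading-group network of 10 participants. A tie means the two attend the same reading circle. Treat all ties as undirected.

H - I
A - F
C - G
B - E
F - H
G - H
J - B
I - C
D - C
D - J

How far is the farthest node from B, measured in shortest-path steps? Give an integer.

7

Distances from B: A:7, C:3, D:2, E:1, F:6, G:4, H:5, I:4, J:1.
The largest is 7 (to A), so the eccentricity of B is 7.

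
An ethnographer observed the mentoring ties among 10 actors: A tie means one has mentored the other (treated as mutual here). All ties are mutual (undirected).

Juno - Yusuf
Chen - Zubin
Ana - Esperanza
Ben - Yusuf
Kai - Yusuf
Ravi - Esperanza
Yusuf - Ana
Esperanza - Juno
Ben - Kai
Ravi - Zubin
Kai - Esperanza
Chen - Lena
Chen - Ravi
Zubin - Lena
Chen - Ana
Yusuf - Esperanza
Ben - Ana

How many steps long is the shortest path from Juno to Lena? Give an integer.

4

One shortest route is Juno – Esperanza – Ravi – Zubin – Lena, which uses 4 edges, and at distance 3 from Juno we only reach {Chen, Zubin}, which does not include Lena. So d(Juno,Lena) = 4.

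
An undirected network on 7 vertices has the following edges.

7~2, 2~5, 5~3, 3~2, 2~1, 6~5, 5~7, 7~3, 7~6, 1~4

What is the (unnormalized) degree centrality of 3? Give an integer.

3

3 is directly tied to 2, 5, and 7. That is 3 neighbors, so the degree of 3 is 3.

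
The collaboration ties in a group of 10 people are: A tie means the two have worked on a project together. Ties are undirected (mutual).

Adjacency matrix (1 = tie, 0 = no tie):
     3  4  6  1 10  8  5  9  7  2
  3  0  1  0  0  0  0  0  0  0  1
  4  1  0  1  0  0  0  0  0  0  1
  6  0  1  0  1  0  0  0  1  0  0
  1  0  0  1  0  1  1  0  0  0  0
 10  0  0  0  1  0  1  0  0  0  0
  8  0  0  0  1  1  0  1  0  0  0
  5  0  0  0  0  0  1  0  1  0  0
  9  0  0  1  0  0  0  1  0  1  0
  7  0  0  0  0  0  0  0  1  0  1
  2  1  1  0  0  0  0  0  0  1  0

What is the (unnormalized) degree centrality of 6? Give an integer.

6 is directly tied to 1, 4, and 9. That is 3 neighbors, so the degree of 6 is 3.

3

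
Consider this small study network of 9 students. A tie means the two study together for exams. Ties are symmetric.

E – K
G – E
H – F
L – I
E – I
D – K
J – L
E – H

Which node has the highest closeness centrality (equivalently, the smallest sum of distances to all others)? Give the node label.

E

Farness (sum of distances to all others) for each node — D:25, E:13, F:25, G:20, H:18, I:16, J:28, K:18, L:21.
The smallest farness is 13, for E, so E has the highest closeness.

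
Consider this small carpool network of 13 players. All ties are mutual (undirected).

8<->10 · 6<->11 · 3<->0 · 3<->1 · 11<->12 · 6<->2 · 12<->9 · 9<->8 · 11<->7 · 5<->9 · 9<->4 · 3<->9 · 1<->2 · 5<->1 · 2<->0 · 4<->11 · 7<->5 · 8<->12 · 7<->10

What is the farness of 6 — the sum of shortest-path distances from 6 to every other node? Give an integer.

Distances from 6: 0:2, 1:2, 2:1, 3:3, 4:2, 5:3, 7:2, 8:3, 9:3, 10:3, 11:1, 12:2.
Sum = 2 + 2 + 1 + 3 + 2 + 3 + 2 + 3 + 3 + 3 + 1 + 2 = 27.

27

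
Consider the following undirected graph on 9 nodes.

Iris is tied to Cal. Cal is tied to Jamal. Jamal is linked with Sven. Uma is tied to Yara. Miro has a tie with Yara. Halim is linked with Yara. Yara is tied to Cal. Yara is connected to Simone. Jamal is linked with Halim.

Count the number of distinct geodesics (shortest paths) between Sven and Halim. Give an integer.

The shortest distance is 2, and the only length-2 path is Sven–Jamal–Halim. So there is exactly 1 shortest path.

1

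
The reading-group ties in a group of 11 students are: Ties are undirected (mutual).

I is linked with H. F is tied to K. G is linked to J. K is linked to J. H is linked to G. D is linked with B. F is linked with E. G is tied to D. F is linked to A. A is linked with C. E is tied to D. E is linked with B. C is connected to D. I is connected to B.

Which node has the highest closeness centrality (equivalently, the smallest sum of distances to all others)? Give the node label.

Farness (sum of distances to all others) for each node — A:25, B:20, C:22, D:17, E:19, F:21, G:19, H:25, I:25, J:23, K:24.
The smallest farness is 17, for D, so D has the highest closeness.

D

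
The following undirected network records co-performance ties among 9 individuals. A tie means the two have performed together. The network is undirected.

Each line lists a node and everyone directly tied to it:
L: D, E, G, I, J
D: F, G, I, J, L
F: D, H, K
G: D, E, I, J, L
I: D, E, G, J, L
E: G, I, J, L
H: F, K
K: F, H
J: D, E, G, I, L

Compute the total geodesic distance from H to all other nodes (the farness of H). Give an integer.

20

Distances from H: D:2, E:4, F:1, G:3, I:3, J:3, K:1, L:3.
Sum = 2 + 4 + 1 + 3 + 3 + 3 + 1 + 3 = 20.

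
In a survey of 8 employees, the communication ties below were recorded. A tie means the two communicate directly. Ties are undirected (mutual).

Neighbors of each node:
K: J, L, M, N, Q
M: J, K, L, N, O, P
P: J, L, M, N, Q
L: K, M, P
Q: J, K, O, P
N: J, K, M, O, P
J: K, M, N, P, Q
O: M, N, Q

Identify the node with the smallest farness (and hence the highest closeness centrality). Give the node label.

M

Farness (sum of distances to all others) for each node — J:9, K:9, L:11, M:8, N:9, O:11, P:9, Q:10.
The smallest farness is 8, for M, so M has the highest closeness.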